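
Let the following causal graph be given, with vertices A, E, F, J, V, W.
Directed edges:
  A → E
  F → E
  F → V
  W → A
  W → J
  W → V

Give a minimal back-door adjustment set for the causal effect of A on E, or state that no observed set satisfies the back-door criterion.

A→E: minimal back-door set ∅.

desc(A)\{A}={E}; candidates ⊆ {F,J,V,W}.
∅: A⊥E given ∅ in G with A→· removed — back-door holds.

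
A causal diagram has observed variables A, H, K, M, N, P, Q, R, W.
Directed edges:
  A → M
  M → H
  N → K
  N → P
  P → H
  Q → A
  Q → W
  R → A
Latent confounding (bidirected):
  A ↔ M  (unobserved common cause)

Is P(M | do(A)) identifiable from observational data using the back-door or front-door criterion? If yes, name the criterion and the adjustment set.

desc(A)\{A}={H,M}; candidates ⊆ {K,N,P,Q,R,W}.
A↔M: latent back-door arc(s) into A.
size 0: {}; under {} A still reaches {H,M,Q,R,W} ∋ M.
size 1: {K}, {N}, {P} …(+3); under {K} A still reaches {H,M,Q,R,W} ∋ M.
size 2: {K,N}, {K,P}, {K,Q} …(+12); under {K,N} A still reaches {H,M,Q,R,W} ∋ M.
A↔M cannot be blocked by any observed set — no back-door set.
No mediator lies on a directed A→…→M path.
Neither criterion identifies P(M|do(A)) in this graph.

P(M|do(A)): not identifiable (no BD/FD set).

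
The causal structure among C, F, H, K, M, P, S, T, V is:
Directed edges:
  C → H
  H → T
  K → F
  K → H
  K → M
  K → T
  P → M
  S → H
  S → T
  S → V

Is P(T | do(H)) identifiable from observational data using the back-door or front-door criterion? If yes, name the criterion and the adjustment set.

P(T|do(H)): backdoor, adjust for {K, S}.

desc(H)\{H}={T}; candidates ⊆ {C,F,K,M,P,S,V}.
size 0: {}; under {} H still reaches {C,F,K,M,S,T,V} ∋ T.
size 1: {C}, {F}, {K} …(+4); under {C} H still reaches {F,K,M,S,T,V} ∋ T.
{K,S}: H⊥T given {K,S} in G with H→· removed — back-door holds.
P(T|do(H)) = Σ_{K,S} P(T|H,K,S)·P(K,S).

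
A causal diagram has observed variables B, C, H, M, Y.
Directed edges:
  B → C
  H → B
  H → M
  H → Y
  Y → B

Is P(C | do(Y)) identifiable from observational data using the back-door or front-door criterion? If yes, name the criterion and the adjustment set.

P(C|do(Y)): backdoor, adjust for {H}.

desc(Y)\{Y}={B,C}; candidates ⊆ {H,M}.
size 0: {}; under {} Y still reaches {B,C,H,M} ∋ C.
{H}: Y⊥C given {H} in G with Y→· removed — back-door holds.
P(C|do(Y)) = Σ_{H} P(C|Y,H)·P(H).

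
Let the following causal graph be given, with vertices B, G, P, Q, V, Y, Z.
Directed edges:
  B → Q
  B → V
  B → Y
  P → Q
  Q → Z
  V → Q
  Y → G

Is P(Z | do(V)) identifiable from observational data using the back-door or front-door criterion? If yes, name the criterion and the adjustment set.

P(Z|do(V)): backdoor, adjust for {B}.

desc(V)\{V}={Q,Z}; candidates ⊆ {B,G,P,Y}.
size 0: {}; under {} V still reaches {B,G,Q,Y,Z} ∋ Z.
{B}: V⊥Z given {B} in G with V→· removed — back-door holds.
P(Z|do(V)) = Σ_{B} P(Z|V,B)·P(B).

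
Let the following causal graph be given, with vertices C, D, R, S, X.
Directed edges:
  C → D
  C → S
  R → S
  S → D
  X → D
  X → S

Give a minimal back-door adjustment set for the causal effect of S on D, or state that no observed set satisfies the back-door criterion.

desc(S)\{S}={D}; candidates ⊆ {C,R,X}.
size 0: {}; under {} S still reaches {C,D,R,X} ∋ D.
size 1: {C}, {R}, {X}; under {C} S still reaches {D,R,X} ∋ D.
{C,X}: S⊥D given {C,X} in G with S→· removed — back-door holds.

S→D: minimal back-door set {C, X}.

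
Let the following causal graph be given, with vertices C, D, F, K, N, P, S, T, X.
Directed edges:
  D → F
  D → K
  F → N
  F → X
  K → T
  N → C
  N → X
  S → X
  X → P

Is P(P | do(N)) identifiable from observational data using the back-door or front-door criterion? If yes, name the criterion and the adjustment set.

P(P|do(N)): backdoor, adjust for {F}.

desc(N)\{N}={C,P,X}; candidates ⊆ {D,F,K,S,T}.
size 0: {}; under {} N still reaches {D,F,K,P,T,X} ∋ P.
{F}: N⊥P given {F} in G with N→· removed — back-door holds.
P(P|do(N)) = Σ_{F} P(P|N,F)·P(F).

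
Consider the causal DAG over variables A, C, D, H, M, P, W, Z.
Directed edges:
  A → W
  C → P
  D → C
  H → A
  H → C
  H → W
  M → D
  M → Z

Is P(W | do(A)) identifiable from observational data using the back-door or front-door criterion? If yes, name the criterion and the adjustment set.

P(W|do(A)): backdoor, adjust for {H}.

desc(A)\{A}={W}; candidates ⊆ {C,D,H,M,P,Z}.
size 0: {}; under {} A still reaches {C,H,P,W} ∋ W.
{H}: A⊥W given {H} in G with A→· removed — back-door holds.
P(W|do(A)) = Σ_{H} P(W|A,H)·P(H).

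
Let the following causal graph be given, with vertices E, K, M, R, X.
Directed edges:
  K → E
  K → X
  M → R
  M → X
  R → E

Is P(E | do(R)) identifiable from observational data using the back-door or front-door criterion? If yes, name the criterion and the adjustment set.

P(E|do(R)): backdoor, adjust for ∅.

desc(R)\{R}={E}; candidates ⊆ {K,M,X}.
∅: R⊥E given ∅ in G with R→· removed — back-door holds.
P(E|do(R)) = P(E|R) — no adjustment needed.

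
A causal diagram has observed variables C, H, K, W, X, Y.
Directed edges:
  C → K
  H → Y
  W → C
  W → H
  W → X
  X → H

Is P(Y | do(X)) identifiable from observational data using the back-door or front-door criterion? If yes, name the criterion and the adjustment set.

desc(X)\{X}={H,Y}; candidates ⊆ {C,K,W}.
size 0: {}; under {} X still reaches {C,H,K,W,Y} ∋ Y.
{W}: X⊥Y given {W} in G with X→· removed — back-door holds.
P(Y|do(X)) = Σ_{W} P(Y|X,W)·P(W).

P(Y|do(X)): backdoor, adjust for {W}.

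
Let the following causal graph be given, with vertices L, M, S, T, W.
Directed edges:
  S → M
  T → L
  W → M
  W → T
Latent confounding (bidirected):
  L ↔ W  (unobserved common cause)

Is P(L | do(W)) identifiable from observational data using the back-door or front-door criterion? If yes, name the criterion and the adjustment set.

desc(W)\{W}={L,M,T}; candidates ⊆ {S}.
W↔L: latent back-door arc(s) into W.
size 0: {}; under {} W still reaches {L} ∋ L.
size 1: {S}; under {S} W still reaches {L} ∋ L.
W↔L cannot be blocked by any observed set — no back-door set.
{T}: (i) intercepts every directed W→L path; (ii) no back-door W→{T}; (iii) {W} blocks every back-door {T}→L. Front-door holds.
P(L|do(W)) = Σ_{T} P(T|W) Σ_{W'} P(L|T,W')P(W').

P(L|do(W)): frontdoor, adjust for {T}.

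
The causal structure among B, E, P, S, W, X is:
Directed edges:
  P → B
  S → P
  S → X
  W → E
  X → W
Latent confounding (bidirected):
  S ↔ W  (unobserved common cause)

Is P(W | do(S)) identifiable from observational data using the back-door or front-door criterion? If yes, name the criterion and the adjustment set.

desc(S)\{S}={B,E,P,W,X}; candidates ⊆ {—}.
S↔W: latent back-door arc(s) into S.
size 0: {}; under {} S still reaches {E,W} ∋ W.
S↔W cannot be blocked by any observed set — no back-door set.
{X}: (i) intercepts every directed S→W path; (ii) no back-door S→{X}; (iii) {S} blocks every back-door {X}→W. Front-door holds.
P(W|do(S)) = Σ_{X} P(X|S) Σ_{S'} P(W|X,S')P(S').

P(W|do(S)): frontdoor, adjust for {X}.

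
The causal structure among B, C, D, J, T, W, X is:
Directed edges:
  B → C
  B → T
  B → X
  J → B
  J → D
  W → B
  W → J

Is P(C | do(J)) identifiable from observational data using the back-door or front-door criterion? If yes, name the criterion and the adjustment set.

desc(J)\{J}={B,C,D,T,X}; candidates ⊆ {W}.
size 0: {}; under {} J still reaches {B,C,T,W,X} ∋ C.
{W}: J⊥C given {W} in G with J→· removed — back-door holds.
P(C|do(J)) = Σ_{W} P(C|J,W)·P(W).

P(C|do(J)): backdoor, adjust for {W}.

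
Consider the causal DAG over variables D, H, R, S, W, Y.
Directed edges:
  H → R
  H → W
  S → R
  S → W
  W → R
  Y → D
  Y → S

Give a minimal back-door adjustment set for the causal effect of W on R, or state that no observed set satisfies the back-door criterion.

desc(W)\{W}={R}; candidates ⊆ {D,H,S,Y}.
size 0: {}; under {} W still reaches {D,H,R,S,Y} ∋ R.
size 1: {D}, {H}, {S} …(+1); under {D} W still reaches {H,R,S,Y} ∋ R.
{H,S}: W⊥R given {H,S} in G with W→· removed — back-door holds.

W→R: minimal back-door set {H, S}.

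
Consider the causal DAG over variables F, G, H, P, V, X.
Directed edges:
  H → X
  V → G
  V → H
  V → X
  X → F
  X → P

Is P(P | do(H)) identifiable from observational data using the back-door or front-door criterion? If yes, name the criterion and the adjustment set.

P(P|do(H)): backdoor, adjust for {V}.

desc(H)\{H}={F,P,X}; candidates ⊆ {G,V}.
size 0: {}; under {} H still reaches {F,G,P,V,X} ∋ P.
{V}: H⊥P given {V} in G with H→· removed — back-door holds.
P(P|do(H)) = Σ_{V} P(P|H,V)·P(V).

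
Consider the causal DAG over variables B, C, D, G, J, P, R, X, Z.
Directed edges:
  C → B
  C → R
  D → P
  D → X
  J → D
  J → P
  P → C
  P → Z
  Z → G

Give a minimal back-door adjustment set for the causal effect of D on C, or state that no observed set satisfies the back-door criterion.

desc(D)\{D}={B,C,G,P,R,X,Z}; candidates ⊆ {J}.
size 0: {}; under {} D still reaches {B,C,G,J,P,R,Z} ∋ C.
{J}: D⊥C given {J} in G with D→· removed — back-door holds.

D→C: minimal back-door set {J}.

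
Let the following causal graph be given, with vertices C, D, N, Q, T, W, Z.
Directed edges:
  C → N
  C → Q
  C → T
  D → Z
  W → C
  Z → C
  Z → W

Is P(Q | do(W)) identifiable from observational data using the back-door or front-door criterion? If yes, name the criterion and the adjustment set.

desc(W)\{W}={C,N,Q,T}; candidates ⊆ {D,Z}.
size 0: {}; under {} W still reaches {C,D,N,Q,T,Z} ∋ Q.
{Z}: W⊥Q given {Z} in G with W→· removed — back-door holds.
P(Q|do(W)) = Σ_{Z} P(Q|W,Z)·P(Z).

P(Q|do(W)): backdoor, adjust for {Z}.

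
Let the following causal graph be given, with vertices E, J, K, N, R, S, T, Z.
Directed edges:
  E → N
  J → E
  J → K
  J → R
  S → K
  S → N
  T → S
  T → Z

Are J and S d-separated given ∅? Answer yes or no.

Yes — J ⊥ S | ∅.

Bayes-Ball from J | ∅ reaches {E,K,N,R}.
S ∉ reach(J|∅) ⇒ J ⊥ S | ∅.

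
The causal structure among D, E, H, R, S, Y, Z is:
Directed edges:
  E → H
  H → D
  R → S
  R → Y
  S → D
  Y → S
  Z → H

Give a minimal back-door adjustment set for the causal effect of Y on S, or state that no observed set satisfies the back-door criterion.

Y→S: minimal back-door set {R}.

desc(Y)\{Y}={D,S}; candidates ⊆ {E,H,R,Z}.
size 0: {}; under {} Y still reaches {D,R,S} ∋ S.
{R}: Y⊥S given {R} in G with Y→· removed — back-door holds.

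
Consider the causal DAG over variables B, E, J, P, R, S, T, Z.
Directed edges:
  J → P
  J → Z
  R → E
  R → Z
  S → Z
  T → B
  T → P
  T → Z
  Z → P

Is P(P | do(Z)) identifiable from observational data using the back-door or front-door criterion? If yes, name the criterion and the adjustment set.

desc(Z)\{Z}={P}; candidates ⊆ {B,E,J,R,S,T}.
size 0: {}; under {} Z still reaches {B,E,J,P,R,S,T} ∋ P.
size 1: {B}, {E}, {J} …(+3); under {B} Z still reaches {E,J,P,R,S,T} ∋ P.
{J,T}: Z⊥P given {J,T} in G with Z→· removed — back-door holds.
P(P|do(Z)) = Σ_{J,T} P(P|Z,J,T)·P(J,T).

P(P|do(Z)): backdoor, adjust for {J, T}.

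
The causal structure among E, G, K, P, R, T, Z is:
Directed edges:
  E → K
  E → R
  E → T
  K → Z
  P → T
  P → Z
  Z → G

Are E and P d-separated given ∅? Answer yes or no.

Bayes-Ball from E | ∅ reaches {G,K,R,T,Z}.
P ∉ reach(E|∅) ⇒ E ⊥ P | ∅.

Yes — E ⊥ P | ∅.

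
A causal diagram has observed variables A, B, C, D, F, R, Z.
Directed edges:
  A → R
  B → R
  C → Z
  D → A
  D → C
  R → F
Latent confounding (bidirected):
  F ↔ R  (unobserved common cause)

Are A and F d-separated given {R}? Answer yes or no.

Bayes-Ball from A | {R} reaches {B,C,D,F,Z}.
F ∈ reach(A|{R}) ⇒ A ⊥̸ F | {R}.

No — A and F are d-connected given {R}.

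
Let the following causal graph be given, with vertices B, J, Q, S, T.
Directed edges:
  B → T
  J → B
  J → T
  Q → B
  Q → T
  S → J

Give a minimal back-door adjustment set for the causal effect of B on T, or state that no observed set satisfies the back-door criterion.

B→T: minimal back-door set {J, Q}.

desc(B)\{B}={T}; candidates ⊆ {J,Q,S}.
size 0: {}; under {} B still reaches {J,Q,S,T} ∋ T.
size 1: {J}, {Q}, {S}; under {J} B still reaches {Q,T} ∋ T.
{J,Q}: B⊥T given {J,Q} in G with B→· removed — back-door holds.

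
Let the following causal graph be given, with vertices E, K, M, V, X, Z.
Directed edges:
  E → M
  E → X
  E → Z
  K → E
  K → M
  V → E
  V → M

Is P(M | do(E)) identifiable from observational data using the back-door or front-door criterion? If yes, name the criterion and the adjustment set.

desc(E)\{E}={M,X,Z}; candidates ⊆ {K,V}.
size 0: {}; under {} E still reaches {K,M,V} ∋ M.
size 1: {K}, {V}; under {K} E still reaches {M,V} ∋ M.
{K,V}: E⊥M given {K,V} in G with E→· removed — back-door holds.
P(M|do(E)) = Σ_{K,V} P(M|E,K,V)·P(K,V).

P(M|do(E)): backdoor, adjust for {K, V}.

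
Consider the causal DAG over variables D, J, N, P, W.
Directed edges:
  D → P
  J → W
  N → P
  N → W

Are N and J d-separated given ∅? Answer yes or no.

Bayes-Ball from N | ∅ reaches {P,W}.
J ∉ reach(N|∅) ⇒ N ⊥ J | ∅.

Yes — N ⊥ J | ∅.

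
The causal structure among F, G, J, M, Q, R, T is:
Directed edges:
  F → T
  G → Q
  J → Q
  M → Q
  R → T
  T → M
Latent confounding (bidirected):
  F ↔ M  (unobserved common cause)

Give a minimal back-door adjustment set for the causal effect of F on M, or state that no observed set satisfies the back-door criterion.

F→M: no observed back-door set.

desc(F)\{F}={M,Q,T}; candidates ⊆ {G,J,R}.
F↔M: latent back-door arc(s) into F.
size 0: {}; under {} F still reaches {M,Q} ∋ M.
size 1: {G}, {J}, {R}; under {G} F still reaches {M,Q} ∋ M.
size 2: {G,J}, {G,R}, {J,R}; under {G,J} F still reaches {M,Q} ∋ M.
F↔M cannot be blocked by any observed set — no back-door set.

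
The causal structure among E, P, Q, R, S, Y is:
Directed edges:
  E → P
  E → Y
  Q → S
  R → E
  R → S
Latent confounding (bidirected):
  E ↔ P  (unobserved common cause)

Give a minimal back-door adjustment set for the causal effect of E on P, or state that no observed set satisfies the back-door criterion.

E→P: no observed back-door set.

desc(E)\{E}={P,Y}; candidates ⊆ {Q,R,S}.
E↔P: latent back-door arc(s) into E.
size 0: {}; under {} E still reaches {P,R,S} ∋ P.
size 1: {Q}, {R}, {S}; under {Q} E still reaches {P,R,S} ∋ P.
size 2: {Q,R}, {Q,S}, {R,S}; under {Q,R} E still reaches {P} ∋ P.
E↔P cannot be blocked by any observed set — no back-door set.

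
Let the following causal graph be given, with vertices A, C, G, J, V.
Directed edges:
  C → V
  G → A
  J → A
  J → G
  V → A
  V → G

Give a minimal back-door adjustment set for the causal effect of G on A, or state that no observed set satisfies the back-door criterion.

G→A: minimal back-door set {J, V}.

desc(G)\{G}={A}; candidates ⊆ {C,J,V}.
size 0: {}; under {} G still reaches {A,C,J,V} ∋ A.
size 1: {C}, {J}, {V}; under {C} G still reaches {A,J,V} ∋ A.
{J,V}: G⊥A given {J,V} in G with G→· removed — back-door holds.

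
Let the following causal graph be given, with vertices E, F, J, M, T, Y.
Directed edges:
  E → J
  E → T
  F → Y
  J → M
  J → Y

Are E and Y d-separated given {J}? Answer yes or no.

Yes — E ⊥ Y | {J}.

Bayes-Ball from E | {J} reaches {T}.
Y ∉ reach(E|{J}) ⇒ E ⊥ Y | {J}.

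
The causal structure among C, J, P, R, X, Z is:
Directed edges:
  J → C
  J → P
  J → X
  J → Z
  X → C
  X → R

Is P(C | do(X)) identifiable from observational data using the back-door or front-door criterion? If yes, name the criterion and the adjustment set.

P(C|do(X)): backdoor, adjust for {J}.

desc(X)\{X}={C,R}; candidates ⊆ {J,P,Z}.
size 0: {}; under {} X still reaches {C,J,P,Z} ∋ C.
{J}: X⊥C given {J} in G with X→· removed — back-door holds.
P(C|do(X)) = Σ_{J} P(C|X,J)·P(J).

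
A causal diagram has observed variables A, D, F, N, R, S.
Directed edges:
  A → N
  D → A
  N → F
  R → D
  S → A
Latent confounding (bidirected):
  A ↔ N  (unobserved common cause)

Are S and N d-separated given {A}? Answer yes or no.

Bayes-Ball from S | {A} reaches {D,F,N,R}.
N ∈ reach(S|{A}) ⇒ S ⊥̸ N | {A}.

No — S and N are d-connected given {A}.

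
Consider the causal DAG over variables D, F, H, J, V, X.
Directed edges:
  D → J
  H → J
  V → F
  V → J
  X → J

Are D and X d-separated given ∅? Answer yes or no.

Bayes-Ball from D | ∅ reaches {J}.
X ∉ reach(D|∅) ⇒ D ⊥ X | ∅.

Yes — D ⊥ X | ∅.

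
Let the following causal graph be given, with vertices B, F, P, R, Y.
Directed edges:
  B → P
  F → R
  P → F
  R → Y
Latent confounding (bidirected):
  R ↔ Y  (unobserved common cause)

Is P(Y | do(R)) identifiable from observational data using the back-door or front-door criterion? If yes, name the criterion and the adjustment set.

P(Y|do(R)): not identifiable (no BD/FD set).

desc(R)\{R}={Y}; candidates ⊆ {B,F,P}.
R↔Y: latent back-door arc(s) into R.
size 0: {}; under {} R still reaches {B,F,P,Y} ∋ Y.
size 1: {B}, {F}, {P}; under {B} R still reaches {F,P,Y} ∋ Y.
size 2: {B,F}, {B,P}, {F,P}; under {B,F} R still reaches {Y} ∋ Y.
R↔Y cannot be blocked by any observed set — no back-door set.
No mediator lies on a directed R→…→Y path.
Neither criterion identifies P(Y|do(R)) in this graph.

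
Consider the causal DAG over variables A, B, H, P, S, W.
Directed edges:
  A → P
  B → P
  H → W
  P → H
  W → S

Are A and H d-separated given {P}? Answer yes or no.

Yes — A ⊥ H | {P}.

Bayes-Ball from A | {P} reaches {B}.
H ∉ reach(A|{P}) ⇒ A ⊥ H | {P}.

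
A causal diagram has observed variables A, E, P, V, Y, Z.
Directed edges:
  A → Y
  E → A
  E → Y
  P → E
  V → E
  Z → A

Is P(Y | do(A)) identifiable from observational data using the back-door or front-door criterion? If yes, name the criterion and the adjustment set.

desc(A)\{A}={Y}; candidates ⊆ {E,P,V,Z}.
size 0: {}; under {} A still reaches {E,P,V,Y,Z} ∋ Y.
{E}: A⊥Y given {E} in G with A→· removed — back-door holds.
P(Y|do(A)) = Σ_{E} P(Y|A,E)·P(E).

P(Y|do(A)): backdoor, adjust for {E}.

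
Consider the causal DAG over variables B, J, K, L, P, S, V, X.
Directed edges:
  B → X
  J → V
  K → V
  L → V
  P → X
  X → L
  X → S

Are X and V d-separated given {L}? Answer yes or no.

Yes — X ⊥ V | {L}.

Bayes-Ball from X | {L} reaches {B,P,S}.
V ∉ reach(X|{L}) ⇒ X ⊥ V | {L}.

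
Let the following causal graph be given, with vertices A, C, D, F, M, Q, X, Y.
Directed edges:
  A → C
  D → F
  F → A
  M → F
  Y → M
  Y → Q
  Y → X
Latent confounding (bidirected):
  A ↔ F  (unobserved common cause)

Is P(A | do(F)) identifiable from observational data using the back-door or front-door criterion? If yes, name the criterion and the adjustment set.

desc(F)\{F}={A,C}; candidates ⊆ {D,M,Q,X,Y}.
F↔A: latent back-door arc(s) into F.
size 0: {}; under {} F still reaches {A,C,D,M,Q,X,Y} ∋ A.
size 1: {D}, {M}, {Q} …(+2); under {D} F still reaches {A,C,M,Q,X,Y} ∋ A.
size 2: {D,M}, {D,Q}, {D,X} …(+7); under {D,M} F still reaches {A,C} ∋ A.
F↔A cannot be blocked by any observed set — no back-door set.
No mediator lies on a directed F→…→A path.
Neither criterion identifies P(A|do(F)) in this graph.

P(A|do(F)): not identifiable (no BD/FD set).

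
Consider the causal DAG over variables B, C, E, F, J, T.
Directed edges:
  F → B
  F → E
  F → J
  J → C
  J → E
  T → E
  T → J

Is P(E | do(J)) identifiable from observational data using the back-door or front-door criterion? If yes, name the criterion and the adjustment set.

desc(J)\{J}={C,E}; candidates ⊆ {B,F,T}.
size 0: {}; under {} J still reaches {B,E,F,T} ∋ E.
size 1: {B}, {F}, {T}; under {B} J still reaches {E,F,T} ∋ E.
{F,T}: J⊥E given {F,T} in G with J→· removed — back-door holds.
P(E|do(J)) = Σ_{F,T} P(E|J,F,T)·P(F,T).

P(E|do(J)): backdoor, adjust for {F, T}.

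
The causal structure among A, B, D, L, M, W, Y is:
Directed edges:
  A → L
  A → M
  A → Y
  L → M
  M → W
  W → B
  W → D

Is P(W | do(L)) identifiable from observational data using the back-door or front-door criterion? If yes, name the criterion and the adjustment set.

P(W|do(L)): backdoor, adjust for {A}.

desc(L)\{L}={B,D,M,W}; candidates ⊆ {A,Y}.
size 0: {}; under {} L still reaches {A,B,D,M,W,Y} ∋ W.
{A}: L⊥W given {A} in G with L→· removed — back-door holds.
P(W|do(L)) = Σ_{A} P(W|L,A)·P(A).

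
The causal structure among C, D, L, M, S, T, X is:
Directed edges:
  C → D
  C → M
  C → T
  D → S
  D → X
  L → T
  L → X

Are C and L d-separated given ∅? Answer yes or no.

Yes — C ⊥ L | ∅.

Bayes-Ball from C | ∅ reaches {D,M,S,T,X}.
L ∉ reach(C|∅) ⇒ C ⊥ L | ∅.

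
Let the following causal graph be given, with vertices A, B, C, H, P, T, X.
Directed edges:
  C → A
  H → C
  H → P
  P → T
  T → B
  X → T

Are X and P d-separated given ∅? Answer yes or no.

Yes — X ⊥ P | ∅.

Bayes-Ball from X | ∅ reaches {B,T}.
P ∉ reach(X|∅) ⇒ X ⊥ P | ∅.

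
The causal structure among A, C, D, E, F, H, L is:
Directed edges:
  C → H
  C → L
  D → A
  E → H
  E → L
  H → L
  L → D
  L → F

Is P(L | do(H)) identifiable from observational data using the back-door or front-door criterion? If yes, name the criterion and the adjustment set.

P(L|do(H)): backdoor, adjust for {C, E}.

desc(H)\{H}={A,D,F,L}; candidates ⊆ {C,E}.
size 0: {}; under {} H still reaches {A,C,D,E,F,L} ∋ L.
size 1: {C}, {E}; under {C} H still reaches {A,D,E,F,L} ∋ L.
{C,E}: H⊥L given {C,E} in G with H→· removed — back-door holds.
P(L|do(H)) = Σ_{C,E} P(L|H,C,E)·P(C,E).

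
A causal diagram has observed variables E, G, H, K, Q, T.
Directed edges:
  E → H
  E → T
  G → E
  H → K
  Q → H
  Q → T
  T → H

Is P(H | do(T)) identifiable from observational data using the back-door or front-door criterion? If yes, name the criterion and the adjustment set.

desc(T)\{T}={H,K}; candidates ⊆ {E,G,Q}.
size 0: {}; under {} T still reaches {E,G,H,K,Q} ∋ H.
size 1: {E}, {G}, {Q}; under {E} T still reaches {H,K,Q} ∋ H.
{E,Q}: T⊥H given {E,Q} in G with T→· removed — back-door holds.
P(H|do(T)) = Σ_{E,Q} P(H|T,E,Q)·P(E,Q).

P(H|do(T)): backdoor, adjust for {E, Q}.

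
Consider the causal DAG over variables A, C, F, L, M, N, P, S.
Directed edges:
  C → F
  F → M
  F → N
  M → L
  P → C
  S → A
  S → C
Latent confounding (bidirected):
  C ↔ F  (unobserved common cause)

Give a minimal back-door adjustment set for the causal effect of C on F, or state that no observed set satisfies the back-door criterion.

C→F: no observed back-door set.

desc(C)\{C}={F,L,M,N}; candidates ⊆ {A,P,S}.
C↔F: latent back-door arc(s) into C.
size 0: {}; under {} C still reaches {A,F,L,M,N,P,S} ∋ F.
size 1: {A}, {P}, {S}; under {A} C still reaches {F,L,M,N,P,S} ∋ F.
size 2: {A,P}, {A,S}, {P,S}; under {A,P} C still reaches {F,L,M,N,S} ∋ F.
C↔F cannot be blocked by any observed set — no back-door set.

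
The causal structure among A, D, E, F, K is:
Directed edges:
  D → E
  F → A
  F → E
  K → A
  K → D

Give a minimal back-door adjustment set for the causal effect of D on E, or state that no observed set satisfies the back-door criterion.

D→E: minimal back-door set ∅.

desc(D)\{D}={E}; candidates ⊆ {A,F,K}.
∅: D⊥E given ∅ in G with D→· removed — back-door holds.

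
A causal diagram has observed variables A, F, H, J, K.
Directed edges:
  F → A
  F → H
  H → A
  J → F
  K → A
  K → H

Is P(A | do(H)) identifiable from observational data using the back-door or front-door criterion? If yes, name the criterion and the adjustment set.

desc(H)\{H}={A}; candidates ⊆ {F,J,K}.
size 0: {}; under {} H still reaches {A,F,J,K} ∋ A.
size 1: {F}, {J}, {K}; under {F} H still reaches {A,K} ∋ A.
{F,K}: H⊥A given {F,K} in G with H→· removed — back-door holds.
P(A|do(H)) = Σ_{F,K} P(A|H,F,K)·P(F,K).

P(A|do(H)): backdoor, adjust for {F, K}.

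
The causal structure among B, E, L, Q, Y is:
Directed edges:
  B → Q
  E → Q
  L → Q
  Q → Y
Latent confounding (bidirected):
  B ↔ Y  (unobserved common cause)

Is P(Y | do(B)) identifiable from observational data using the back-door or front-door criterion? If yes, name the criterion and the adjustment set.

desc(B)\{B}={Q,Y}; candidates ⊆ {E,L}.
B↔Y: latent back-door arc(s) into B.
size 0: {}; under {} B still reaches {Y} ∋ Y.
size 1: {E}, {L}; under {E} B still reaches {Y} ∋ Y.
size 2: {E,L}; under {E,L} B still reaches {Y} ∋ Y.
B↔Y cannot be blocked by any observed set — no back-door set.
{Q}: (i) intercepts every directed B→Y path; (ii) no back-door B→{Q}; (iii) {B} blocks every back-door {Q}→Y. Front-door holds.
P(Y|do(B)) = Σ_{Q} P(Q|B) Σ_{B'} P(Y|Q,B')P(B').

P(Y|do(B)): frontdoor, adjust for {Q}.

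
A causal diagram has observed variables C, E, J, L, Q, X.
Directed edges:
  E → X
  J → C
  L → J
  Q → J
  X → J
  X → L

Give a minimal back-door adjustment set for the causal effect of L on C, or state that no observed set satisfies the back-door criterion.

L→C: minimal back-door set {X}.

desc(L)\{L}={C,J}; candidates ⊆ {E,Q,X}.
size 0: {}; under {} L still reaches {C,E,J,X} ∋ C.
{X}: L⊥C given {X} in G with L→· removed — back-door holds.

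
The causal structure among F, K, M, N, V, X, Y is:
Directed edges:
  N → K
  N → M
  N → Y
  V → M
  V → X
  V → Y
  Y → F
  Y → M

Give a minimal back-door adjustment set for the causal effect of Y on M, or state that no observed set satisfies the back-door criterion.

Y→M: minimal back-door set {N, V}.

desc(Y)\{Y}={F,M}; candidates ⊆ {K,N,V,X}.
size 0: {}; under {} Y still reaches {K,M,N,V,X} ∋ M.
size 1: {K}, {N}, {V} …(+1); under {K} Y still reaches {M,N,V,X} ∋ M.
{N,V}: Y⊥M given {N,V} in G with Y→· removed — back-door holds.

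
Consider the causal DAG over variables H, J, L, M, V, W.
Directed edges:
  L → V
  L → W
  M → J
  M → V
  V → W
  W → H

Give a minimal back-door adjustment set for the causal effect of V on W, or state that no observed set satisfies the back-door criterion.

desc(V)\{V}={H,W}; candidates ⊆ {J,L,M}.
size 0: {}; under {} V still reaches {H,J,L,M,W} ∋ W.
{L}: V⊥W given {L} in G with V→· removed — back-door holds.

V→W: minimal back-door set {L}.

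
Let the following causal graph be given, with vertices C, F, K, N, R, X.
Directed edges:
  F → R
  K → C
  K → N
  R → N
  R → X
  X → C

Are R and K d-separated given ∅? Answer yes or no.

Yes — R ⊥ K | ∅.

Bayes-Ball from R | ∅ reaches {C,F,N,X}.
K ∉ reach(R|∅) ⇒ R ⊥ K | ∅.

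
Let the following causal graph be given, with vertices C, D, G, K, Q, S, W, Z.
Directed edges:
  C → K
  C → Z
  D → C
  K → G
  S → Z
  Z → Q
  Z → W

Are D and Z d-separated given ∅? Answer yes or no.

No — D and Z are d-connected given ∅.

Bayes-Ball from D | ∅ reaches {C,G,K,Q,W,Z}.
Z ∈ reach(D|∅) ⇒ D ⊥̸ Z | ∅.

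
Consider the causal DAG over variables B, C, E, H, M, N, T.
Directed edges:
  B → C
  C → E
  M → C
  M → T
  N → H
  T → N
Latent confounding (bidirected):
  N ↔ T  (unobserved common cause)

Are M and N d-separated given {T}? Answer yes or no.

Bayes-Ball from M | {T} reaches {C,E,H,N}.
N ∈ reach(M|{T}) ⇒ M ⊥̸ N | {T}.

No — M and N are d-connected given {T}.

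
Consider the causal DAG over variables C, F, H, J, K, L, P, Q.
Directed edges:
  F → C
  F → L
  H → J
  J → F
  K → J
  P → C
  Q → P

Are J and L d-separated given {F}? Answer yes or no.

Bayes-Ball from J | {F} reaches {H,K}.
L ∉ reach(J|{F}) ⇒ J ⊥ L | {F}.

Yes — J ⊥ L | {F}.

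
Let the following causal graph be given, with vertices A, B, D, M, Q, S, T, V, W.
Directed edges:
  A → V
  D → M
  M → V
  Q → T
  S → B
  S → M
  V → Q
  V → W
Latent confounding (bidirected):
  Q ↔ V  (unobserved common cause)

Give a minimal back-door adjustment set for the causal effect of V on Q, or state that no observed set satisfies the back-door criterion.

V→Q: no observed back-door set.

desc(V)\{V}={Q,T,W}; candidates ⊆ {A,B,D,M,S}.
V↔Q: latent back-door arc(s) into V.
size 0: {}; under {} V still reaches {A,B,D,M,Q,S,T} ∋ Q.
size 1: {A}, {B}, {D} …(+2); under {A} V still reaches {B,D,M,Q,S,T} ∋ Q.
size 2: {A,B}, {A,D}, {A,M} …(+7); under {A,B} V still reaches {D,M,Q,S,T} ∋ Q.
V↔Q cannot be blocked by any observed set — no back-door set.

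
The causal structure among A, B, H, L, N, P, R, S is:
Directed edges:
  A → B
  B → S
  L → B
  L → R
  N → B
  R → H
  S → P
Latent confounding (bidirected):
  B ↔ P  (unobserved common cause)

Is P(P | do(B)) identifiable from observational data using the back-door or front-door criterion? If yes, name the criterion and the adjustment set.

P(P|do(B)): frontdoor, adjust for {S}.

desc(B)\{B}={P,S}; candidates ⊆ {A,H,L,N,R}.
B↔P: latent back-door arc(s) into B.
size 0: {}; under {} B still reaches {A,H,L,N,P,R} ∋ P.
size 1: {A}, {H}, {L} …(+2); under {A} B still reaches {H,L,N,P,R} ∋ P.
size 2: {A,H}, {A,L}, {A,N} …(+7); under {A,H} B still reaches {L,N,P,R} ∋ P.
B↔P cannot be blocked by any observed set — no back-door set.
{S}: (i) intercepts every directed B→P path; (ii) no back-door B→{S}; (iii) {B} blocks every back-door {S}→P. Front-door holds.
P(P|do(B)) = Σ_{S} P(S|B) Σ_{B'} P(P|S,B')P(B').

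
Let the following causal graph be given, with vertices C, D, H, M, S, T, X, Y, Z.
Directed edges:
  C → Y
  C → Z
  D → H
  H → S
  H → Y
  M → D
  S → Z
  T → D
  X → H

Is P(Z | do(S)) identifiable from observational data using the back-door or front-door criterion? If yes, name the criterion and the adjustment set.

P(Z|do(S)): backdoor, adjust for ∅.

desc(S)\{S}={Z}; candidates ⊆ {C,D,H,M,T,X,Y}.
∅: S⊥Z given ∅ in G with S→· removed — back-door holds.
P(Z|do(S)) = P(Z|S) — no adjustment needed.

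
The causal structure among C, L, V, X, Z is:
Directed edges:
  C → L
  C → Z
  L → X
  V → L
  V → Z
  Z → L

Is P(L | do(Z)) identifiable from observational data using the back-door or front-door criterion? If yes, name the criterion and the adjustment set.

P(L|do(Z)): backdoor, adjust for {C, V}.

desc(Z)\{Z}={L,X}; candidates ⊆ {C,V}.
size 0: {}; under {} Z still reaches {C,L,V,X} ∋ L.
size 1: {C}, {V}; under {C} Z still reaches {L,V,X} ∋ L.
{C,V}: Z⊥L given {C,V} in G with Z→· removed — back-door holds.
P(L|do(Z)) = Σ_{C,V} P(L|Z,C,V)·P(C,V).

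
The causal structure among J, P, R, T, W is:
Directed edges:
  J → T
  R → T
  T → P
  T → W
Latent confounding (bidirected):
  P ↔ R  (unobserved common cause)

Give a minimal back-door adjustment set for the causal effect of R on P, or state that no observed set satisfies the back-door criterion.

R→P: no observed back-door set.

desc(R)\{R}={P,T,W}; candidates ⊆ {J}.
R↔P: latent back-door arc(s) into R.
size 0: {}; under {} R still reaches {P} ∋ P.
size 1: {J}; under {J} R still reaches {P} ∋ P.
R↔P cannot be blocked by any observed set — no back-door set.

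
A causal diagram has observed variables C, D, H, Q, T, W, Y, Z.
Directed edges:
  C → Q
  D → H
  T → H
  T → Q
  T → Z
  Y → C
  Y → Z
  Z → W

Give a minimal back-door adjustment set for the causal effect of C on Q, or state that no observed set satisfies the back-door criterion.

desc(C)\{C}={Q}; candidates ⊆ {D,H,T,W,Y,Z}.
∅: C⊥Q given ∅ in G with C→· removed — back-door holds.

C→Q: minimal back-door set ∅.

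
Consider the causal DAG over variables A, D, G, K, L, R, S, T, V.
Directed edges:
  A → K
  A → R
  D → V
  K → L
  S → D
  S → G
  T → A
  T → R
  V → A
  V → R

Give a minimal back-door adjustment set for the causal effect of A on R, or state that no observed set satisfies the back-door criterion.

desc(A)\{A}={K,L,R}; candidates ⊆ {D,G,S,T,V}.
size 0: {}; under {} A still reaches {D,G,R,S,T,V} ∋ R.
size 1: {D}, {G}, {S} …(+2); under {D} A still reaches {R,T,V} ∋ R.
{T,V}: A⊥R given {T,V} in G with A→· removed — back-door holds.

A→R: minimal back-door set {T, V}.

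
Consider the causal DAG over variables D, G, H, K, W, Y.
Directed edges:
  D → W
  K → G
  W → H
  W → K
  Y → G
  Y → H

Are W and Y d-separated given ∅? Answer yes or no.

Bayes-Ball from W | ∅ reaches {D,G,H,K}.
Y ∉ reach(W|∅) ⇒ W ⊥ Y | ∅.

Yes — W ⊥ Y | ∅.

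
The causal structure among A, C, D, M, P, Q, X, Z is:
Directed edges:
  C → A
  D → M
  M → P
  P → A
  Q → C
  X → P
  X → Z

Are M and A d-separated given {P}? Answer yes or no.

Bayes-Ball from M | {P} reaches {D,X,Z}.
A ∉ reach(M|{P}) ⇒ M ⊥ A | {P}.

Yes — M ⊥ A | {P}.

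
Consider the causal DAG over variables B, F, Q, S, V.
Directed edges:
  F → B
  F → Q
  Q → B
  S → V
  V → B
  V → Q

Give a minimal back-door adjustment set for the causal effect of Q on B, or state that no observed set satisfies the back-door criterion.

Q→B: minimal back-door set {F, V}.

desc(Q)\{Q}={B}; candidates ⊆ {F,S,V}.
size 0: {}; under {} Q still reaches {B,F,S,V} ∋ B.
size 1: {F}, {S}, {V}; under {F} Q still reaches {B,S,V} ∋ B.
{F,V}: Q⊥B given {F,V} in G with Q→· removed — back-door holds.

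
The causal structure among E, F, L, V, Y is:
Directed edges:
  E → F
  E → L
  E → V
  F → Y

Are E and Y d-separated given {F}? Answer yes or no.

Yes — E ⊥ Y | {F}.

Bayes-Ball from E | {F} reaches {L,V}.
Y ∉ reach(E|{F}) ⇒ E ⊥ Y | {F}.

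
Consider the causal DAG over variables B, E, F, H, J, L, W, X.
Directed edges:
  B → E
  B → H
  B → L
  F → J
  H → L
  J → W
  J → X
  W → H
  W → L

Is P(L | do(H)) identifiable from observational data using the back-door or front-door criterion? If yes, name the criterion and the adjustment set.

desc(H)\{H}={L}; candidates ⊆ {B,E,F,J,W,X}.
size 0: {}; under {} H still reaches {B,E,F,J,L,W,X} ∋ L.
size 1: {B}, {E}, {F} …(+3); under {B} H still reaches {F,J,L,W,X} ∋ L.
{B,W}: H⊥L given {B,W} in G with H→· removed — back-door holds.
P(L|do(H)) = Σ_{B,W} P(L|H,B,W)·P(B,W).

P(L|do(H)): backdoor, adjust for {B, W}.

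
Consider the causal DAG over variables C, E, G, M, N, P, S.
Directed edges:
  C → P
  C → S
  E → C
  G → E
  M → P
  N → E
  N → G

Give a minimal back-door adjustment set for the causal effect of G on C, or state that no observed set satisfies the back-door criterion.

G→C: minimal back-door set {N}.

desc(G)\{G}={C,E,P,S}; candidates ⊆ {M,N}.
size 0: {}; under {} G still reaches {C,E,N,P,S} ∋ C.
{N}: G⊥C given {N} in G with G→· removed — back-door holds.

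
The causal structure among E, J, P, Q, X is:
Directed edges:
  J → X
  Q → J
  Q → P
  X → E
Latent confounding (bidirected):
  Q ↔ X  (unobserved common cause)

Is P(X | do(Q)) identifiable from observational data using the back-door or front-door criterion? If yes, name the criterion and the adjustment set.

desc(Q)\{Q}={E,J,P,X}; candidates ⊆ {—}.
Q↔X: latent back-door arc(s) into Q.
size 0: {}; under {} Q still reaches {E,X} ∋ X.
Q↔X cannot be blocked by any observed set — no back-door set.
{J}: (i) intercepts every directed Q→X path; (ii) no back-door Q→{J}; (iii) {Q} blocks every back-door {J}→X. Front-door holds.
P(X|do(Q)) = Σ_{J} P(J|Q) Σ_{Q'} P(X|J,Q')P(Q').

P(X|do(Q)): frontdoor, adjust for {J}.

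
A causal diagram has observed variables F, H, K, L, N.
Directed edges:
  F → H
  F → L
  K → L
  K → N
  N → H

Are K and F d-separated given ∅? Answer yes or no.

Yes — K ⊥ F | ∅.

Bayes-Ball from K | ∅ reaches {H,L,N}.
F ∉ reach(K|∅) ⇒ K ⊥ F | ∅.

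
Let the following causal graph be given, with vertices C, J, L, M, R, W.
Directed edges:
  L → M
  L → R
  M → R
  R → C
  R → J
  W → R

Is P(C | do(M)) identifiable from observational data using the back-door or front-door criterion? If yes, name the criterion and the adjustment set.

P(C|do(M)): backdoor, adjust for {L}.

desc(M)\{M}={C,J,R}; candidates ⊆ {L,W}.
size 0: {}; under {} M still reaches {C,J,L,R} ∋ C.
{L}: M⊥C given {L} in G with M→· removed — back-door holds.
P(C|do(M)) = Σ_{L} P(C|M,L)·P(L).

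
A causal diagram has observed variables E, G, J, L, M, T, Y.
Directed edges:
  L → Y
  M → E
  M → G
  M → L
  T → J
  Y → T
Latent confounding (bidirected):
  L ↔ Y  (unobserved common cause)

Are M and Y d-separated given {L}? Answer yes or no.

Bayes-Ball from M | {L} reaches {E,G,J,T,Y}.
Y ∈ reach(M|{L}) ⇒ M ⊥̸ Y | {L}.

No — M and Y are d-connected given {L}.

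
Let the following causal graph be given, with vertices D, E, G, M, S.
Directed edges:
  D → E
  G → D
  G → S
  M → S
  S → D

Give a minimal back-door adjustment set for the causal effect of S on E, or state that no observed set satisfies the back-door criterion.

desc(S)\{S}={D,E}; candidates ⊆ {G,M}.
size 0: {}; under {} S still reaches {D,E,G,M} ∋ E.
{G}: S⊥E given {G} in G with S→· removed — back-door holds.

S→E: minimal back-door set {G}.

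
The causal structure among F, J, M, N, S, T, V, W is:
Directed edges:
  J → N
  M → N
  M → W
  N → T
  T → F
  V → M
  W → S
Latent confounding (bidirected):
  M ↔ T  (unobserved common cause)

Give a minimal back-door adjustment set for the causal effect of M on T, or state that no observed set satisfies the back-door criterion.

M→T: no observed back-door set.

desc(M)\{M}={F,N,S,T,W}; candidates ⊆ {J,V}.
M↔T: latent back-door arc(s) into M.
size 0: {}; under {} M still reaches {F,T,V} ∋ T.
size 1: {J}, {V}; under {J} M still reaches {F,T,V} ∋ T.
size 2: {J,V}; under {J,V} M still reaches {F,T} ∋ T.
M↔T cannot be blocked by any observed set — no back-door set.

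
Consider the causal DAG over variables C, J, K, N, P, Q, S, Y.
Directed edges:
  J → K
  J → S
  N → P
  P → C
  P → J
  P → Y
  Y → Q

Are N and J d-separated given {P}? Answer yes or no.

Bayes-Ball from N | {P} reaches ∅.
J ∉ reach(N|{P}) ⇒ N ⊥ J | {P}.

Yes — N ⊥ J | {P}.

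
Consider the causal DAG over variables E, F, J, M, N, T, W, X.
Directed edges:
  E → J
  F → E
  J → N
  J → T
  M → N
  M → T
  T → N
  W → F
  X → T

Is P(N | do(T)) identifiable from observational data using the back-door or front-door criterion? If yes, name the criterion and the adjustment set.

P(N|do(T)): backdoor, adjust for {J, M}.

desc(T)\{T}={N}; candidates ⊆ {E,F,J,M,W,X}.
size 0: {}; under {} T still reaches {E,F,J,M,N,W,X} ∋ N.
size 1: {E}, {F}, {J} …(+3); under {E} T still reaches {J,M,N,X} ∋ N.
{J,M}: T⊥N given {J,M} in G with T→· removed — back-door holds.
P(N|do(T)) = Σ_{J,M} P(N|T,J,M)·P(J,M).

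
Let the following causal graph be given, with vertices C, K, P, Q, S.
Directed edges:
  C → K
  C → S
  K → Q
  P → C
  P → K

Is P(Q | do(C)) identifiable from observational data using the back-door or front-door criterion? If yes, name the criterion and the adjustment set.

P(Q|do(C)): backdoor, adjust for {P}.

desc(C)\{C}={K,Q,S}; candidates ⊆ {P}.
size 0: {}; under {} C still reaches {K,P,Q} ∋ Q.
{P}: C⊥Q given {P} in G with C→· removed — back-door holds.
P(Q|do(C)) = Σ_{P} P(Q|C,P)·P(P).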